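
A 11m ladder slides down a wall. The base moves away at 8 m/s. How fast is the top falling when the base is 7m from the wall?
14√2/3 ≈ 6.6 m/s

x² + y² = 11²
2x·dx/dt + 2y·dy/dt = 0
dy/dt = -x/y · dx/dt = -7/(6√2) · 8 = -14√2/3 m/s
The top is descending at 14√2/3 ≈ 6.6 m/s.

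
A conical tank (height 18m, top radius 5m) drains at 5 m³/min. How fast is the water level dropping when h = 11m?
324/(605π) ≈ 0.1705 m/min

r/h = 5/18, so r = (5/18)h
V = (1/3)πr²h = (1/3)π((5/18)h)²h = (25/972)πh³
dV/dh = (25/324)πh²
dh/dt = (dV/dt)/(dV/dh) = -5/((25/324)π·11²) = -324/(605π) m/min
The level is dropping at 324/(605π) ≈ 0.1705 m/min.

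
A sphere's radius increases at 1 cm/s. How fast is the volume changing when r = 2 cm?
16π cm³/s

V = (4/3)πr³
dV/dt = dV/dr · dr/dt = 4πr² · 1
At r = 2: dV/dt = 16π cm³/s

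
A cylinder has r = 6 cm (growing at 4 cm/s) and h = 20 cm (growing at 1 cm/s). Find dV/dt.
996π cm³/s

V = πr²h
dV/dt = 2πrh·dr/dt + πr²·dh/dt
= 2π(6)(20)(4) + π(6)²(1)
= 996π cm³/s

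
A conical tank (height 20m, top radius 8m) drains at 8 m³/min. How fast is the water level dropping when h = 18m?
25/(162π) ≈ 0.04912 m/min

r/h = 8/20, so r = (2/5)h
V = (1/3)πr²h = (1/3)π((2/5)h)²h = (4/75)πh³
dV/dh = (4/25)πh²
dh/dt = (dV/dt)/(dV/dh) = -8/((4/25)π·18²) = -25/(162π) m/min
The level is dropping at 25/(162π) ≈ 0.04912 m/min.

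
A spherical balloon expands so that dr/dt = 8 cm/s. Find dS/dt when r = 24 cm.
1536π cm²/s

S = 4πr²
dS/dt = dS/dr · dr/dt = 8πr · 8
At r = 24: dS/dt = 1536π cm²/s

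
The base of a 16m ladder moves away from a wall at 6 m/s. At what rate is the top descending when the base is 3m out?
18√247/247 ≈ 1.145 m/s

x² + y² = 16²
2x·dx/dt + 2y·dy/dt = 0
dy/dt = -x/y · dx/dt = -3/√247 · 6 = -18√247/247 m/s
The top is descending at 18√247/247 ≈ 1.145 m/s.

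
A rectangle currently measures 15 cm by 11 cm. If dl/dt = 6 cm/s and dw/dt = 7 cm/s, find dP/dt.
26 cm/s

P = 2(l + w)
dP/dt = 2(dl/dt + dw/dt) = 2(6 + 7) = 26 cm/s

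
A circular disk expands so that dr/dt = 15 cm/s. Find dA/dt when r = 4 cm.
120π cm²/s

A = πr²
dA/dt = 2πr · dr/dt = 2π(4)(15) = 120π cm²/s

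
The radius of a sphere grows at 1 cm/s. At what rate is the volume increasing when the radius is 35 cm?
4900π cm³/s

V = (4/3)πr³
dV/dt = dV/dr · dr/dt = 4πr² · 1
At r = 35: dV/dt = 4900π cm³/s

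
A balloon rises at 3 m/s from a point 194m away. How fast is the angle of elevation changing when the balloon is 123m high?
0.01103 rad/s

tan(θ) = y/194
sec²(θ) · dθ/dt = (1/194) · dy/dt
dθ/dt = cos²(θ)/194 · 3 = 194/(194² + 123²) · 3
dθ/dt = 0.01103 rad/s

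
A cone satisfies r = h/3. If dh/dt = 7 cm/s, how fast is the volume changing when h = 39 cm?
1183π cm³/s

V = (1/3)π(h/3)²h = πh³/27
dV/dt = πh²/9 · 7
At h = 39: dV/dt = 1183π cm³/s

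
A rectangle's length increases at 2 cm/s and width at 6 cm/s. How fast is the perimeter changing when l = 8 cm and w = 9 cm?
16 cm/s

P = 2(l + w)
dP/dt = 2(dl/dt + dw/dt) = 2(2 + 6) = 16 cm/s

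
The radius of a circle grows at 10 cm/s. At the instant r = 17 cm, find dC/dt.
20π cm/s

C = 2πr
dC/dt = 2π · dr/dt = 2π · 10 = 20π cm/s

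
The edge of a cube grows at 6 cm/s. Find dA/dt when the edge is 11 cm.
792 cm²/s

A = 6s²
dA/dt = 12s · ds/dt = 12·11·6 = 792 cm²/s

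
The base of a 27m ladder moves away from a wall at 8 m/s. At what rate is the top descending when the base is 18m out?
16√5/5 ≈ 7.155 m/s

x² + y² = 27²
2x·dx/dt + 2y·dy/dt = 0
dy/dt = -x/y · dx/dt = -18/(9√5) · 8 = -16√5/5 m/s
The top is descending at 16√5/5 ≈ 7.155 m/s.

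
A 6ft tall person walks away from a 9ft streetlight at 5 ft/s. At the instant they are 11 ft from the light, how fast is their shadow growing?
10 ft/s

By similar triangles: 9/(x+s) = 6/s
Solving: s = 6x/3
ds/dt = 6/3 · dx/dt = 2 · 5 = 10 ft/s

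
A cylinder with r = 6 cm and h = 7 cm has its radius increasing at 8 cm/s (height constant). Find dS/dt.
304π cm²/s

S = 2πrh + 2πr² (lateral + bases)
dS/dt = (2πh + 4πr)·dr/dt = (2π·7 + 4π·6)·8
= 304π cm²/s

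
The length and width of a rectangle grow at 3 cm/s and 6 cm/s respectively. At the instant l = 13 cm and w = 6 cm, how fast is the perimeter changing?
18 cm/s

P = 2(l + w)
dP/dt = 2(dl/dt + dw/dt) = 2(3 + 6) = 18 cm/s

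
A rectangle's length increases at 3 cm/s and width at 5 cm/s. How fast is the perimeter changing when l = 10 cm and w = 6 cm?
16 cm/s

P = 2(l + w)
dP/dt = 2(dl/dt + dw/dt) = 2(3 + 5) = 16 cm/s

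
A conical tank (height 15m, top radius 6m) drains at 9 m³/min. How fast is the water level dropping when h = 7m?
225/(196π) ≈ 0.3654 m/min

r/h = 6/15, so r = (2/5)h
V = (1/3)πr²h = (1/3)π((2/5)h)²h = (4/75)πh³
dV/dh = (4/25)πh²
dh/dt = (dV/dt)/(dV/dh) = -9/((4/25)π·7²) = -225/(196π) m/min
The level is dropping at 225/(196π) ≈ 0.3654 m/min.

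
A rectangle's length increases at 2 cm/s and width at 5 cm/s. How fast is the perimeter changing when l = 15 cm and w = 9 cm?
14 cm/s

P = 2(l + w)
dP/dt = 2(dl/dt + dw/dt) = 2(2 + 5) = 14 cm/s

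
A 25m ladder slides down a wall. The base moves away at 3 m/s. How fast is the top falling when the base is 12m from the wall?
36√481/481 ≈ 1.641 m/s

x² + y² = 25²
2x·dx/dt + 2y·dy/dt = 0
dy/dt = -x/y · dx/dt = -12/√481 · 3 = -36√481/481 m/s
The top is descending at 36√481/481 ≈ 1.641 m/s.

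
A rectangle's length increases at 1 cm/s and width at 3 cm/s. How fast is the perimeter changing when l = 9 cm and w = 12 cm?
8 cm/s

P = 2(l + w)
dP/dt = 2(dl/dt + dw/dt) = 2(1 + 3) = 8 cm/s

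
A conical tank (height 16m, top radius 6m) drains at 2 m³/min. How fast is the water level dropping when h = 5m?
128/(225π) ≈ 0.1811 m/min

r/h = 6/16, so r = (3/8)h
V = (1/3)πr²h = (1/3)π((3/8)h)²h = (3/64)πh³
dV/dh = (9/64)πh²
dh/dt = (dV/dt)/(dV/dh) = -2/((9/64)π·5²) = -128/(225π) m/min
The level is dropping at 128/(225π) ≈ 0.1811 m/min.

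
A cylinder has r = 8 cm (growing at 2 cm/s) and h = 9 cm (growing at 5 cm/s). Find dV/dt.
608π cm³/s

V = πr²h
dV/dt = 2πrh·dr/dt + πr²·dh/dt
= 2π(8)(9)(2) + π(8)²(5)
= 608π cm³/s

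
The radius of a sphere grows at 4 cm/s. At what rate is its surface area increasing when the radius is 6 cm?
192π cm²/s

S = 4πr²
dS/dt = dS/dr · dr/dt = 8πr · 4
At r = 6: dS/dt = 192π cm²/s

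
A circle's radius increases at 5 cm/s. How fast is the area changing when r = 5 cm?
50π cm²/s

A = πr²
dA/dt = 2πr · dr/dt = 2π(5)(5) = 50π cm²/s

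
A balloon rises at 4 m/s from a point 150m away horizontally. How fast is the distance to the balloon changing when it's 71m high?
284√27541/27541 ≈ 1.711 m/s

z² = 150² + y²
z = √(150² + 71²) = √27541
dz/dt = y/z · dy/dt = 71/√27541 · 4 = 284√27541/27541 ≈ 1.711 m/s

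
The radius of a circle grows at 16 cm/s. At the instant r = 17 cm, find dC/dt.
32π cm/s

C = 2πr
dC/dt = 2π · dr/dt = 2π · 16 = 32π cm/s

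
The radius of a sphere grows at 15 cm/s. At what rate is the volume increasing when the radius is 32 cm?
61440π cm³/s

V = (4/3)πr³
dV/dt = dV/dr · dr/dt = 4πr² · 15
At r = 32: dV/dt = 61440π cm³/s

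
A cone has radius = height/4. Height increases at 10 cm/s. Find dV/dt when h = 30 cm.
1125π/2 cm³/s

V = (1/3)π(h/4)²h = πh³/48
dV/dt = πh²/16 · 10
At h = 30: dV/dt = 1125π/2 cm³/s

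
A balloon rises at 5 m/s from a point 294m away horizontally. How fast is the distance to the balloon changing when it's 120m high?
100√2801/2801 ≈ 1.889 m/s

z² = 294² + y²
z = √(294² + 120²) = 6√2801
dz/dt = y/z · dy/dt = 120/(6√2801) · 5 = 100√2801/2801 ≈ 1.889 m/s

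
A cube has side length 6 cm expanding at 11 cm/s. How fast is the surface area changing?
792 cm²/s

A = 6s²
dA/dt = 12s · ds/dt = 12·6·11 = 792 cm²/s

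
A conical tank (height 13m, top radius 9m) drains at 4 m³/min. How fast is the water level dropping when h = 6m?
169/(729π) ≈ 0.07379 m/min

r/h = 9/13, so r = (9/13)h
V = (1/3)πr²h = (1/3)π((9/13)h)²h = (27/169)πh³
dV/dh = (81/169)πh²
dh/dt = (dV/dt)/(dV/dh) = -4/((81/169)π·6²) = -169/(729π) m/min
The level is dropping at 169/(729π) ≈ 0.07379 m/min.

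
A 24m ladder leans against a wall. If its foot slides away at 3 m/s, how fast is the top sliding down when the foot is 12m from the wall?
√3 ≈ 1.732 m/s

x² + y² = 24²
2x·dx/dt + 2y·dy/dt = 0
dy/dt = -x/y · dx/dt = -12/(12√3) · 3 = -√3 m/s
The top is descending at √3 ≈ 1.732 m/s.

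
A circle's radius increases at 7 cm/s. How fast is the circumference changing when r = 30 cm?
14π cm/s

C = 2πr
dC/dt = 2π · dr/dt = 2π · 7 = 14π cm/s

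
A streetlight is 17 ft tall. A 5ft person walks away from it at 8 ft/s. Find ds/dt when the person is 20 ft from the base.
10/3 ft/s

By similar triangles: 17/(x+s) = 5/s
Solving: s = 5x/12
ds/dt = 5/12 · dx/dt = 5/12 · 8 = 10/3 ft/s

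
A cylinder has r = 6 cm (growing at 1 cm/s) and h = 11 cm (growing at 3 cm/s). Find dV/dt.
240π cm³/s

V = πr²h
dV/dt = 2πrh·dr/dt + πr²·dh/dt
= 2π(6)(11)(1) + π(6)²(3)
= 240π cm³/s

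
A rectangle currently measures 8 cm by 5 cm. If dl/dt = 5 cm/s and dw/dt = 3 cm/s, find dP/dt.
16 cm/s

P = 2(l + w)
dP/dt = 2(dl/dt + dw/dt) = 2(5 + 3) = 16 cm/s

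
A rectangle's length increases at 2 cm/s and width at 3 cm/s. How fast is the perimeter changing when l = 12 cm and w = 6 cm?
10 cm/s

P = 2(l + w)
dP/dt = 2(dl/dt + dw/dt) = 2(2 + 3) = 10 cm/s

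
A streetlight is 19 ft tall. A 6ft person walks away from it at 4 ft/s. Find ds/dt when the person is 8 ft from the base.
24/13 ft/s

By similar triangles: 19/(x+s) = 6/s
Solving: s = 6x/13
ds/dt = 6/13 · dx/dt = 6/13 · 4 = 24/13 ft/s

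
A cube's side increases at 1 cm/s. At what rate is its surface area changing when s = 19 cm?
228 cm²/s

A = 6s²
dA/dt = 12s · ds/dt = 12·19·1 = 228 cm²/s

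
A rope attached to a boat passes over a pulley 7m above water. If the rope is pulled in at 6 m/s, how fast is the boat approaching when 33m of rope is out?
99√65/130 ≈ 6.14 m/s

rope² = x² + 7²
x = √(33² - 7²) = 4√65
dx/dt = (rope/x) · d(rope)/dt = (33/(4√65)) · (-6) = -99√65/130 m/s
The boat approaches at 99√65/130 ≈ 6.14 m/s.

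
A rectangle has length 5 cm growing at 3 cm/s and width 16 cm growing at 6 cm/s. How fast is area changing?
78 cm²/s

A = lw
dA/dt = w·dl/dt + l·dw/dt = 16·3 + 5·6 = 78 cm²/s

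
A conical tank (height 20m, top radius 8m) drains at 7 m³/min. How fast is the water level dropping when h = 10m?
7/(16π) ≈ 0.1393 m/min

r/h = 8/20, so r = (2/5)h
V = (1/3)πr²h = (1/3)π((2/5)h)²h = (4/75)πh³
dV/dh = (4/25)πh²
dh/dt = (dV/dt)/(dV/dh) = -7/((4/25)π·10²) = -7/(16π) m/min
The level is dropping at 7/(16π) ≈ 0.1393 m/min.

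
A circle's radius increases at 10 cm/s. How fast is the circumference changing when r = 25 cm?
20π cm/s

C = 2πr
dC/dt = 2π · dr/dt = 2π · 10 = 20π cm/s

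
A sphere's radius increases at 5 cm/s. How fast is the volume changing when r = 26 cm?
13520π cm³/s

V = (4/3)πr³
dV/dt = dV/dr · dr/dt = 4πr² · 5
At r = 26: dV/dt = 13520π cm³/s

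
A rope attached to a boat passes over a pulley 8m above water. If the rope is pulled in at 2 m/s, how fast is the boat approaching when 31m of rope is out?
62√897/897 ≈ 2.07 m/s

rope² = x² + 8²
x = √(31² - 8²) = √897
dx/dt = (rope/x) · d(rope)/dt = (31/√897) · (-2) = -62√897/897 m/s
The boat approaches at 62√897/897 ≈ 2.07 m/s.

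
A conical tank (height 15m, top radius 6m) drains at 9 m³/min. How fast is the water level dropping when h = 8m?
225/(256π) ≈ 0.2798 m/min

r/h = 6/15, so r = (2/5)h
V = (1/3)πr²h = (1/3)π((2/5)h)²h = (4/75)πh³
dV/dh = (4/25)πh²
dh/dt = (dV/dt)/(dV/dh) = -9/((4/25)π·8²) = -225/(256π) m/min
The level is dropping at 225/(256π) ≈ 0.2798 m/min.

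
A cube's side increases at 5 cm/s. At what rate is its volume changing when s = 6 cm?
540 cm³/s

V = s³
dV/dt = 3s² · ds/dt = 3·6²·5 = 540 cm³/s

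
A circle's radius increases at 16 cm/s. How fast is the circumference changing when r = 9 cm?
32π cm/s

C = 2πr
dC/dt = 2π · dr/dt = 2π · 16 = 32π cm/s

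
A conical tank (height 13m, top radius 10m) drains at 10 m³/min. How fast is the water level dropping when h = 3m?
169/(90π) ≈ 0.5977 m/min

r/h = 10/13, so r = (10/13)h
V = (1/3)πr²h = (1/3)π((10/13)h)²h = (100/507)πh³
dV/dh = (100/169)πh²
dh/dt = (dV/dt)/(dV/dh) = -10/((100/169)π·3²) = -169/(90π) m/min
The level is dropping at 169/(90π) ≈ 0.5977 m/min.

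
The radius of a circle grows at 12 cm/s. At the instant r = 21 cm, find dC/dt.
24π cm/s

C = 2πr
dC/dt = 2π · dr/dt = 2π · 12 = 24π cm/s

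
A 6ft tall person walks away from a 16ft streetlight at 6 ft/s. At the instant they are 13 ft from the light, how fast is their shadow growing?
18/5 ft/s

By similar triangles: 16/(x+s) = 6/s
Solving: s = 6x/10
ds/dt = 6/10 · dx/dt = 3/5 · 6 = 18/5 ft/s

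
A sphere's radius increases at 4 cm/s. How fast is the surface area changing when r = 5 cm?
160π cm²/s

S = 4πr²
dS/dt = dS/dr · dr/dt = 8πr · 4
At r = 5: dS/dt = 160π cm²/s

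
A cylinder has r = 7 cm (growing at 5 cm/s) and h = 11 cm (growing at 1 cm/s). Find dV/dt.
819π cm³/s

V = πr²h
dV/dt = 2πrh·dr/dt + πr²·dh/dt
= 2π(7)(11)(5) + π(7)²(1)
= 819π cm³/s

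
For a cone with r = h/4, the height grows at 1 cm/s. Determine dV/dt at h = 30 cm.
225π/4 cm³/s

V = (1/3)π(h/4)²h = πh³/48
dV/dt = πh²/16 · 1
At h = 30: dV/dt = 225π/4 cm³/s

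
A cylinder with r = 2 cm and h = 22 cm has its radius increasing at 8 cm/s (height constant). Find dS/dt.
416π cm²/s

S = 2πrh + 2πr² (lateral + bases)
dS/dt = (2πh + 4πr)·dr/dt = (2π·22 + 4π·2)·8
= 416π cm²/s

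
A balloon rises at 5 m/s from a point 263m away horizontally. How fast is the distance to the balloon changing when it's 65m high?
325√73394/73394 ≈ 1.2 m/s

z² = 263² + y²
z = √(263² + 65²) = √73394
dz/dt = y/z · dy/dt = 65/√73394 · 5 = 325√73394/73394 ≈ 1.2 m/s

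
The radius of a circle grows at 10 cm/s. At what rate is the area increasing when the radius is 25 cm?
500π cm²/s

A = πr²
dA/dt = 2πr · dr/dt = 2π(25)(10) = 500π cm²/s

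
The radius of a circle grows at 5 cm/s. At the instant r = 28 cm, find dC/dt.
10π cm/s

C = 2πr
dC/dt = 2π · dr/dt = 2π · 5 = 10π cm/s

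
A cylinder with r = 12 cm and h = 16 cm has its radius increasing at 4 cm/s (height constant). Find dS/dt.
320π cm²/s

S = 2πrh + 2πr² (lateral + bases)
dS/dt = (2πh + 4πr)·dr/dt = (2π·16 + 4π·12)·4
= 320π cm²/s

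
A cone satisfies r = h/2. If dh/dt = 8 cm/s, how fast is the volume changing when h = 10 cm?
200π cm³/s

V = (1/3)π(h/2)²h = πh³/12
dV/dt = πh²/4 · 8
At h = 10: dV/dt = 200π cm³/s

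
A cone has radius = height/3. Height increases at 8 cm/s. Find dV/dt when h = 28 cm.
6272π/9 cm³/s

V = (1/3)π(h/3)²h = πh³/27
dV/dt = πh²/9 · 8
At h = 28: dV/dt = 6272π/9 cm³/s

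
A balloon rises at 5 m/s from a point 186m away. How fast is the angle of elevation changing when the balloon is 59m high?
0.024424 rad/s

tan(θ) = y/186
sec²(θ) · dθ/dt = (1/186) · dy/dt
dθ/dt = cos²(θ)/186 · 5 = 186/(186² + 59²) · 5
dθ/dt = 0.024424 rad/s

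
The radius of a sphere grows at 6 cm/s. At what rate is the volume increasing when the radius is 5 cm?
600π cm³/s

V = (4/3)πr³
dV/dt = dV/dr · dr/dt = 4πr² · 6
At r = 5: dV/dt = 600π cm³/s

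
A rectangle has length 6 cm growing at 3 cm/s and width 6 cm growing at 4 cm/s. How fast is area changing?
42 cm²/s

A = lw
dA/dt = w·dl/dt + l·dw/dt = 6·3 + 6·4 = 42 cm²/s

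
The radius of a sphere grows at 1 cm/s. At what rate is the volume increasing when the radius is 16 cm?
1024π cm³/s

V = (4/3)πr³
dV/dt = dV/dr · dr/dt = 4πr² · 1
At r = 16: dV/dt = 1024π cm³/s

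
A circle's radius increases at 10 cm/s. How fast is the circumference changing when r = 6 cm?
20π cm/s

C = 2πr
dC/dt = 2π · dr/dt = 2π · 10 = 20π cm/s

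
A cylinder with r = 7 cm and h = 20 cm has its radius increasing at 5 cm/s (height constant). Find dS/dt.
340π cm²/s

S = 2πrh + 2πr² (lateral + bases)
dS/dt = (2πh + 4πr)·dr/dt = (2π·20 + 4π·7)·5
= 340π cm²/s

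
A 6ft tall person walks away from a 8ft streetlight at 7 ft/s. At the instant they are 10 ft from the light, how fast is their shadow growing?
21 ft/s

By similar triangles: 8/(x+s) = 6/s
Solving: s = 6x/2
ds/dt = 6/2 · dx/dt = 3 · 7 = 21 ft/s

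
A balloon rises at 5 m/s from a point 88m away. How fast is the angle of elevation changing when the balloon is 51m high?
0.042533 rad/s

tan(θ) = y/88
sec²(θ) · dθ/dt = (1/88) · dy/dt
dθ/dt = cos²(θ)/88 · 5 = 88/(88² + 51²) · 5
dθ/dt = 0.042533 rad/s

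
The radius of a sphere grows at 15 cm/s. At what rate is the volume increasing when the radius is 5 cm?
1500π cm³/s

V = (4/3)πr³
dV/dt = dV/dr · dr/dt = 4πr² · 15
At r = 5: dV/dt = 1500π cm³/s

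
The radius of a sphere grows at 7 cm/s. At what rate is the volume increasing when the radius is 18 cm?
9072π cm³/s

V = (4/3)πr³
dV/dt = dV/dr · dr/dt = 4πr² · 7
At r = 18: dV/dt = 9072π cm³/s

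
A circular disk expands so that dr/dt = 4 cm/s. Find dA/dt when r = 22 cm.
176π cm²/s

A = πr²
dA/dt = 2πr · dr/dt = 2π(22)(4) = 176π cm²/s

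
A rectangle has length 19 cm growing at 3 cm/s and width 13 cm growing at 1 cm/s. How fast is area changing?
58 cm²/s

A = lw
dA/dt = w·dl/dt + l·dw/dt = 13·3 + 19·1 = 58 cm²/s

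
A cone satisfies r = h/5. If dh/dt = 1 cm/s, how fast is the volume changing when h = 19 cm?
361π/25 cm³/s

V = (1/3)π(h/5)²h = πh³/75
dV/dt = πh²/25 · 1
At h = 19: dV/dt = 361π/25 cm³/s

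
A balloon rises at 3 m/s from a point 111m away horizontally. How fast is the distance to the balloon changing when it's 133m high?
399√30010/30010 ≈ 2.303 m/s

z² = 111² + y²
z = √(111² + 133²) = √30010
dz/dt = y/z · dy/dt = 133/√30010 · 3 = 399√30010/30010 ≈ 2.303 m/s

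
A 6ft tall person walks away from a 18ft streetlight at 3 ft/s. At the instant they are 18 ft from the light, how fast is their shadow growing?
3/2 ft/s

By similar triangles: 18/(x+s) = 6/s
Solving: s = 6x/12
ds/dt = 6/12 · dx/dt = 1/2 · 3 = 3/2 ft/s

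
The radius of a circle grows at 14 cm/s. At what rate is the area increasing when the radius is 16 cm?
448π cm²/s

A = πr²
dA/dt = 2πr · dr/dt = 2π(16)(14) = 448π cm²/s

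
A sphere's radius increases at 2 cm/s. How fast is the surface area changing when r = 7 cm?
112π cm²/s

S = 4πr²
dS/dt = dS/dr · dr/dt = 8πr · 2
At r = 7: dS/dt = 112π cm²/s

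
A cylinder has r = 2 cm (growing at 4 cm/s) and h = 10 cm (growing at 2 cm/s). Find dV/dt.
168π cm³/s

V = πr²h
dV/dt = 2πrh·dr/dt + πr²·dh/dt
= 2π(2)(10)(4) + π(2)²(2)
= 168π cm³/s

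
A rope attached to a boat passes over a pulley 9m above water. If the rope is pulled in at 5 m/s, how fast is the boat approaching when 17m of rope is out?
85√13/52 ≈ 5.894 m/s

rope² = x² + 9²
x = √(17² - 9²) = 4√13
dx/dt = (rope/x) · d(rope)/dt = (17/(4√13)) · (-5) = -85√13/52 m/s
The boat approaches at 85√13/52 ≈ 5.894 m/s.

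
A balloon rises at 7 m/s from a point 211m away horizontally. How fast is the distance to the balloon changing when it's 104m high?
728√55337/55337 ≈ 3.095 m/s

z² = 211² + y²
z = √(211² + 104²) = √55337
dz/dt = y/z · dy/dt = 104/√55337 · 7 = 728√55337/55337 ≈ 3.095 m/s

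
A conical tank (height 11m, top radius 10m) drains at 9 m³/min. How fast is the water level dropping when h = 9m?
121/(900π) ≈ 0.04279 m/min

r/h = 10/11, so r = (10/11)h
V = (1/3)πr²h = (1/3)π((10/11)h)²h = (100/363)πh³
dV/dh = (100/121)πh²
dh/dt = (dV/dt)/(dV/dh) = -9/((100/121)π·9²) = -121/(900π) m/min
The level is dropping at 121/(900π) ≈ 0.04279 m/min.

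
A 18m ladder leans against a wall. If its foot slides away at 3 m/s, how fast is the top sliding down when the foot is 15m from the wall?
15√11/11 ≈ 4.523 m/s

x² + y² = 18²
2x·dx/dt + 2y·dy/dt = 0
dy/dt = -x/y · dx/dt = -15/(3√11) · 3 = -15√11/11 m/s
The top is descending at 15√11/11 ≈ 4.523 m/s.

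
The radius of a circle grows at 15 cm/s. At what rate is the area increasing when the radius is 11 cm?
330π cm²/s

A = πr²
dA/dt = 2πr · dr/dt = 2π(11)(15) = 330π cm²/s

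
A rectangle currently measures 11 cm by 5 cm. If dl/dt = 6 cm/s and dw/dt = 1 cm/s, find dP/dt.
14 cm/s

P = 2(l + w)
dP/dt = 2(dl/dt + dw/dt) = 2(6 + 1) = 14 cm/s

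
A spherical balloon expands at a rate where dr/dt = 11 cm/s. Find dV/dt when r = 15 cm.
9900π cm³/s

V = (4/3)πr³
dV/dt = dV/dr · dr/dt = 4πr² · 11
At r = 15: dV/dt = 9900π cm³/s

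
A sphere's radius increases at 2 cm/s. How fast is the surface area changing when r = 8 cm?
128π cm²/s

S = 4πr²
dS/dt = dS/dr · dr/dt = 8πr · 2
At r = 8: dS/dt = 128π cm²/s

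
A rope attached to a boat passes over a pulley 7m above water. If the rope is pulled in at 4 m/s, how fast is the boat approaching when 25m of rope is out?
25/6 ≈ 4.167 m/s

rope² = x² + 7²
x = √(25² - 7²) = 24
dx/dt = (rope/x) · d(rope)/dt = (25/24) · (-4) = -25/6 m/s
The boat approaches at 25/6 ≈ 4.167 m/s.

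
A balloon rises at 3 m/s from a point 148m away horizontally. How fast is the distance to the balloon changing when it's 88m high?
66√1853/1853 ≈ 1.533 m/s

z² = 148² + y²
z = √(148² + 88²) = 4√1853
dz/dt = y/z · dy/dt = 88/(4√1853) · 3 = 66√1853/1853 ≈ 1.533 m/s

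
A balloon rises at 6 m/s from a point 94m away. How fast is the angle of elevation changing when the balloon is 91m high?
0.03295 rad/s

tan(θ) = y/94
sec²(θ) · dθ/dt = (1/94) · dy/dt
dθ/dt = cos²(θ)/94 · 6 = 94/(94² + 91²) · 6
dθ/dt = 0.03295 rad/s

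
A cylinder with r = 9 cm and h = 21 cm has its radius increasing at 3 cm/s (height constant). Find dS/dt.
234π cm²/s

S = 2πrh + 2πr² (lateral + bases)
dS/dt = (2πh + 4πr)·dr/dt = (2π·21 + 4π·9)·3
= 234π cm²/s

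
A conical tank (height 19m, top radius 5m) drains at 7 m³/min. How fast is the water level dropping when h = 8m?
2527/(1600π) ≈ 0.5027 m/min

r/h = 5/19, so r = (5/19)h
V = (1/3)πr²h = (1/3)π((5/19)h)²h = (25/1083)πh³
dV/dh = (25/361)πh²
dh/dt = (dV/dt)/(dV/dh) = -7/((25/361)π·8²) = -2527/(1600π) m/min
The level is dropping at 2527/(1600π) ≈ 0.5027 m/min.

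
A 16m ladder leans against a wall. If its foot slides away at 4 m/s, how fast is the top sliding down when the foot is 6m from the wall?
12√55/55 ≈ 1.618 m/s

x² + y² = 16²
2x·dx/dt + 2y·dy/dt = 0
dy/dt = -x/y · dx/dt = -6/(2√55) · 4 = -12√55/55 m/s
The top is descending at 12√55/55 ≈ 1.618 m/s.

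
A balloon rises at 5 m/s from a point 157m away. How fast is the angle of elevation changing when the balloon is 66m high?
0.027064 rad/s

tan(θ) = y/157
sec²(θ) · dθ/dt = (1/157) · dy/dt
dθ/dt = cos²(θ)/157 · 5 = 157/(157² + 66²) · 5
dθ/dt = 0.027064 rad/s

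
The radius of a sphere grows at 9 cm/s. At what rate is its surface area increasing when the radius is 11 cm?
792π cm²/s

S = 4πr²
dS/dt = dS/dr · dr/dt = 8πr · 9
At r = 11: dS/dt = 792π cm²/s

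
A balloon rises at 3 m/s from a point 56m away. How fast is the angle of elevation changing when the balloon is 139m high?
0.007481 rad/s

tan(θ) = y/56
sec²(θ) · dθ/dt = (1/56) · dy/dt
dθ/dt = cos²(θ)/56 · 3 = 56/(56² + 139²) · 3
dθ/dt = 0.007481 rad/s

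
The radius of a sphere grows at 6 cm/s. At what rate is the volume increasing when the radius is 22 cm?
11616π cm³/s

V = (4/3)πr³
dV/dt = dV/dr · dr/dt = 4πr² · 6
At r = 22: dV/dt = 11616π cm³/s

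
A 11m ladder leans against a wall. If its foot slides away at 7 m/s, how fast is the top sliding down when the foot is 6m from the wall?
42√85/85 ≈ 4.556 m/s

x² + y² = 11²
2x·dx/dt + 2y·dy/dt = 0
dy/dt = -x/y · dx/dt = -6/√85 · 7 = -42√85/85 m/s
The top is descending at 42√85/85 ≈ 4.556 m/s.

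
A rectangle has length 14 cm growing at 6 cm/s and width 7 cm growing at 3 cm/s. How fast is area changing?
84 cm²/s

A = lw
dA/dt = w·dl/dt + l·dw/dt = 7·6 + 14·3 = 84 cm²/s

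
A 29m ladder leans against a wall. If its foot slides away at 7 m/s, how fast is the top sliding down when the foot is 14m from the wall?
98√645/645 ≈ 3.859 m/s

x² + y² = 29²
2x·dx/dt + 2y·dy/dt = 0
dy/dt = -x/y · dx/dt = -14/√645 · 7 = -98√645/645 m/s
The top is descending at 98√645/645 ≈ 3.859 m/s.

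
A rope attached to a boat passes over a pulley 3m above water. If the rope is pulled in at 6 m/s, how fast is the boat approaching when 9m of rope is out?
9√2/2 ≈ 6.364 m/s

rope² = x² + 3²
x = √(9² - 3²) = 6√2
dx/dt = (rope/x) · d(rope)/dt = (9/(6√2)) · (-6) = -9√2/2 m/s
The boat approaches at 9√2/2 ≈ 6.364 m/s.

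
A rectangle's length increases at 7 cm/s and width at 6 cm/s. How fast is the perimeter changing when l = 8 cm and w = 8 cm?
26 cm/s

P = 2(l + w)
dP/dt = 2(dl/dt + dw/dt) = 2(7 + 6) = 26 cm/s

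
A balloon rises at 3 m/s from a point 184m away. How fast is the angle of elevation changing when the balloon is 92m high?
0.013043 rad/s

tan(θ) = y/184
sec²(θ) · dθ/dt = (1/184) · dy/dt
dθ/dt = cos²(θ)/184 · 3 = 184/(184² + 92²) · 3
dθ/dt = 0.013043 rad/s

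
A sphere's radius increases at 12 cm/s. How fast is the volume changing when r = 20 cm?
19200π cm³/s

V = (4/3)πr³
dV/dt = dV/dr · dr/dt = 4πr² · 12
At r = 20: dV/dt = 19200π cm³/s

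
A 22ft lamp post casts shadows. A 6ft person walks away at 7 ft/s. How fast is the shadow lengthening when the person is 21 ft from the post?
21/8 ft/s

By similar triangles: 22/(x+s) = 6/s
Solving: s = 6x/16
ds/dt = 6/16 · dx/dt = 3/8 · 7 = 21/8 ft/s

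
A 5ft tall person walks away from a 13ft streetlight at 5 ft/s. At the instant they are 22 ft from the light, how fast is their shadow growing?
25/8 ft/s

By similar triangles: 13/(x+s) = 5/s
Solving: s = 5x/8
ds/dt = 5/8 · dx/dt = 5/8 · 5 = 25/8 ft/s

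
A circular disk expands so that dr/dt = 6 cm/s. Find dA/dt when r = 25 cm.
300π cm²/s

A = πr²
dA/dt = 2πr · dr/dt = 2π(25)(6) = 300π cm²/s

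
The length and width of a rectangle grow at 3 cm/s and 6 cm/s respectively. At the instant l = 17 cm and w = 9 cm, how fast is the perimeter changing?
18 cm/s

P = 2(l + w)
dP/dt = 2(dl/dt + dw/dt) = 2(3 + 6) = 18 cm/s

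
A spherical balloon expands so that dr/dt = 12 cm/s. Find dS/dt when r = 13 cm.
1248π cm²/s

S = 4πr²
dS/dt = dS/dr · dr/dt = 8πr · 12
At r = 13: dS/dt = 1248π cm²/s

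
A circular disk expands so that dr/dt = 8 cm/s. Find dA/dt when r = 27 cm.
432π cm²/s

A = πr²
dA/dt = 2πr · dr/dt = 2π(27)(8) = 432π cm²/s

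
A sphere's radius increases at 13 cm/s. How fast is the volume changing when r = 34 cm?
60112π cm³/s

V = (4/3)πr³
dV/dt = dV/dr · dr/dt = 4πr² · 13
At r = 34: dV/dt = 60112π cm³/s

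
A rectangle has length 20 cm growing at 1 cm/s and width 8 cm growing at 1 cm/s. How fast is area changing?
28 cm²/s

A = lw
dA/dt = w·dl/dt + l·dw/dt = 8·1 + 20·1 = 28 cm²/s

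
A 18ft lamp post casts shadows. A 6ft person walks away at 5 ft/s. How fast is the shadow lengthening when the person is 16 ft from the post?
5/2 ft/s

By similar triangles: 18/(x+s) = 6/s
Solving: s = 6x/12
ds/dt = 6/12 · dx/dt = 1/2 · 5 = 5/2 ft/s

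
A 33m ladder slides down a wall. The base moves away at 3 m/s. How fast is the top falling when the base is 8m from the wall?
24√41/205 ≈ 0.7496 m/s

x² + y² = 33²
2x·dx/dt + 2y·dy/dt = 0
dy/dt = -x/y · dx/dt = -8/(5√41) · 3 = -24√41/205 m/s
The top is descending at 24√41/205 ≈ 0.7496 m/s.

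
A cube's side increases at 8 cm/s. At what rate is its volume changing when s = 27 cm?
17496 cm³/s

V = s³
dV/dt = 3s² · ds/dt = 3·27²·8 = 17496 cm³/s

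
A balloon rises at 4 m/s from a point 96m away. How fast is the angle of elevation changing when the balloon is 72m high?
0.026667 rad/s

tan(θ) = y/96
sec²(θ) · dθ/dt = (1/96) · dy/dt
dθ/dt = cos²(θ)/96 · 4 = 96/(96² + 72²) · 4
dθ/dt = 0.026667 rad/s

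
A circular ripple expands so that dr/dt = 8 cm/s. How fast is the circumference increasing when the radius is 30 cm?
16π cm/s

C = 2πr
dC/dt = 2π · dr/dt = 2π · 8 = 16π cm/s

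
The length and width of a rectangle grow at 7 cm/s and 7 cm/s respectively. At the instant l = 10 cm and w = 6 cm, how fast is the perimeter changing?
28 cm/s

P = 2(l + w)
dP/dt = 2(dl/dt + dw/dt) = 2(7 + 7) = 28 cm/s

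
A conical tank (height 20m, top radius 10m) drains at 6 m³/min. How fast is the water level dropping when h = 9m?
8/(27π) ≈ 0.09431 m/min

r/h = 10/20, so r = (1/2)h
V = (1/3)πr²h = (1/3)π((1/2)h)²h = (1/12)πh³
dV/dh = (1/4)πh²
dh/dt = (dV/dt)/(dV/dh) = -6/((1/4)π·9²) = -8/(27π) m/min
The level is dropping at 8/(27π) ≈ 0.09431 m/min.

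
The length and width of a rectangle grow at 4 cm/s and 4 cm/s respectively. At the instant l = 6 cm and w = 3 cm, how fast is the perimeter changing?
16 cm/s

P = 2(l + w)
dP/dt = 2(dl/dt + dw/dt) = 2(4 + 4) = 16 cm/s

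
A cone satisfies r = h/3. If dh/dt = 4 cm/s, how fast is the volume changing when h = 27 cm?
324π cm³/s

V = (1/3)π(h/3)²h = πh³/27
dV/dt = πh²/9 · 4
At h = 27: dV/dt = 324π cm³/s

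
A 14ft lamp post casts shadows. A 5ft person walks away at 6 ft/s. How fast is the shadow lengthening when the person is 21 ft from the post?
10/3 ft/s

By similar triangles: 14/(x+s) = 5/s
Solving: s = 5x/9
ds/dt = 5/9 · dx/dt = 5/9 · 6 = 10/3 ft/s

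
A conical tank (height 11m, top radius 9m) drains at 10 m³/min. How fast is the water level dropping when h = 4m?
605/(648π) ≈ 0.2972 m/min

r/h = 9/11, so r = (9/11)h
V = (1/3)πr²h = (1/3)π((9/11)h)²h = (27/121)πh³
dV/dh = (81/121)πh²
dh/dt = (dV/dt)/(dV/dh) = -10/((81/121)π·4²) = -605/(648π) m/min
The level is dropping at 605/(648π) ≈ 0.2972 m/min.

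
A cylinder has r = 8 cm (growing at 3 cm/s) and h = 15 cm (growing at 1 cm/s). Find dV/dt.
784π cm³/s

V = πr²h
dV/dt = 2πrh·dr/dt + πr²·dh/dt
= 2π(8)(15)(3) + π(8)²(1)
= 784π cm³/s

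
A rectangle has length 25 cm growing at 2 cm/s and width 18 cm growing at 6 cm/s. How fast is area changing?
186 cm²/s

A = lw
dA/dt = w·dl/dt + l·dw/dt = 18·2 + 25·6 = 186 cm²/s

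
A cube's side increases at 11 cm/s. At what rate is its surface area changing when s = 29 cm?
3828 cm²/s

A = 6s²
dA/dt = 12s · ds/dt = 12·29·11 = 3828 cm²/s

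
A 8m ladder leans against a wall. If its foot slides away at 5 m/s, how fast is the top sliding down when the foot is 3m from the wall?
3√55/11 ≈ 2.023 m/s

x² + y² = 8²
2x·dx/dt + 2y·dy/dt = 0
dy/dt = -x/y · dx/dt = -3/√55 · 5 = -3√55/11 m/s
The top is descending at 3√55/11 ≈ 2.023 m/s.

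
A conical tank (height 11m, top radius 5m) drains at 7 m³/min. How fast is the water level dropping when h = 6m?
847/(900π) ≈ 0.2996 m/min

r/h = 5/11, so r = (5/11)h
V = (1/3)πr²h = (1/3)π((5/11)h)²h = (25/363)πh³
dV/dh = (25/121)πh²
dh/dt = (dV/dt)/(dV/dh) = -7/((25/121)π·6²) = -847/(900π) m/min
The level is dropping at 847/(900π) ≈ 0.2996 m/min.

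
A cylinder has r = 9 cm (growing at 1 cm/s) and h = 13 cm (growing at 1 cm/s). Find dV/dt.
315π cm³/s

V = πr²h
dV/dt = 2πrh·dr/dt + πr²·dh/dt
= 2π(9)(13)(1) + π(9)²(1)
= 315π cm³/s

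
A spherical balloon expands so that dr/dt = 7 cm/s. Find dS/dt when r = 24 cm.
1344π cm²/s

S = 4πr²
dS/dt = dS/dr · dr/dt = 8πr · 7
At r = 24: dS/dt = 1344π cm²/s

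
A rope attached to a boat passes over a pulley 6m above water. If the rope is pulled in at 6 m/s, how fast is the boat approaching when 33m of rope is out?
22√13/13 ≈ 6.102 m/s

rope² = x² + 6²
x = √(33² - 6²) = 9√13
dx/dt = (rope/x) · d(rope)/dt = (33/(9√13)) · (-6) = -22√13/13 m/s
The boat approaches at 22√13/13 ≈ 6.102 m/s.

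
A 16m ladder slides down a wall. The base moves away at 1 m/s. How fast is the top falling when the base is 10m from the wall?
5√39/39 ≈ 0.8006 m/s

x² + y² = 16²
2x·dx/dt + 2y·dy/dt = 0
dy/dt = -x/y · dx/dt = -10/(2√39) · 1 = -5√39/39 m/s
The top is descending at 5√39/39 ≈ 0.8006 m/s.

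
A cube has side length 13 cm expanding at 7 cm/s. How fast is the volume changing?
3549 cm³/s

V = s³
dV/dt = 3s² · ds/dt = 3·13²·7 = 3549 cm³/s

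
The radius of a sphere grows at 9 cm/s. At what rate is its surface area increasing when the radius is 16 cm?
1152π cm²/s

S = 4πr²
dS/dt = dS/dr · dr/dt = 8πr · 9
At r = 16: dS/dt = 1152π cm²/s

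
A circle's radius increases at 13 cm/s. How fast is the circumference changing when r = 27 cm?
26π cm/s

C = 2πr
dC/dt = 2π · dr/dt = 2π · 13 = 26π cm/s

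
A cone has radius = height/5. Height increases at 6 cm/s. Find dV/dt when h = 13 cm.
1014π/25 cm³/s

V = (1/3)π(h/5)²h = πh³/75
dV/dt = πh²/25 · 6
At h = 13: dV/dt = 1014π/25 cm³/s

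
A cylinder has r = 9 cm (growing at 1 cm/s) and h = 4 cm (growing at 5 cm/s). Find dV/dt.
477π cm³/s

V = πr²h
dV/dt = 2πrh·dr/dt + πr²·dh/dt
= 2π(9)(4)(1) + π(9)²(5)
= 477π cm³/s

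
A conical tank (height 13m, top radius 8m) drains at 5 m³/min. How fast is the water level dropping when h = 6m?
845/(2304π) ≈ 0.1167 m/min

r/h = 8/13, so r = (8/13)h
V = (1/3)πr²h = (1/3)π((8/13)h)²h = (64/507)πh³
dV/dh = (64/169)πh²
dh/dt = (dV/dt)/(dV/dh) = -5/((64/169)π·6²) = -845/(2304π) m/min
The level is dropping at 845/(2304π) ≈ 0.1167 m/min.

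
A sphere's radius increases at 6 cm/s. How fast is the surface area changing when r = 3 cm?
144π cm²/s

S = 4πr²
dS/dt = dS/dr · dr/dt = 8πr · 6
At r = 3: dS/dt = 144π cm²/s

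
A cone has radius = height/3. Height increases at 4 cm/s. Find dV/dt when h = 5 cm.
100π/9 cm³/s

V = (1/3)π(h/3)²h = πh³/27
dV/dt = πh²/9 · 4
At h = 5: dV/dt = 100π/9 cm³/s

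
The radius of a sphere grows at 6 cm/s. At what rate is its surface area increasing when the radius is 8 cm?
384π cm²/s

S = 4πr²
dS/dt = dS/dr · dr/dt = 8πr · 6
At r = 8: dS/dt = 384π cm²/s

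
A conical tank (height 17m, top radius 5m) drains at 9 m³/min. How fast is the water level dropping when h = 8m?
2601/(1600π) ≈ 0.5175 m/min

r/h = 5/17, so r = (5/17)h
V = (1/3)πr²h = (1/3)π((5/17)h)²h = (25/867)πh³
dV/dh = (25/289)πh²
dh/dt = (dV/dt)/(dV/dh) = -9/((25/289)π·8²) = -2601/(1600π) m/min
The level is dropping at 2601/(1600π) ≈ 0.5175 m/min.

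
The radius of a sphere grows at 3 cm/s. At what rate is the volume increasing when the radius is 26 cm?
8112π cm³/s

V = (4/3)πr³
dV/dt = dV/dr · dr/dt = 4πr² · 3
At r = 26: dV/dt = 8112π cm³/s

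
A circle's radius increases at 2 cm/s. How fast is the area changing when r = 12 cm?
48π cm²/s

A = πr²
dA/dt = 2πr · dr/dt = 2π(12)(2) = 48π cm²/s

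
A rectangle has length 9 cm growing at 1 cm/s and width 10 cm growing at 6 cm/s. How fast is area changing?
64 cm²/s

A = lw
dA/dt = w·dl/dt + l·dw/dt = 10·1 + 9·6 = 64 cm²/s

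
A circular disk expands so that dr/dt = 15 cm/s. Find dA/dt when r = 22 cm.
660π cm²/s

A = πr²
dA/dt = 2πr · dr/dt = 2π(22)(15) = 660π cm²/s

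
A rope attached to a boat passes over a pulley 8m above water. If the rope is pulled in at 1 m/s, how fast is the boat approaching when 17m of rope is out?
17/15 ≈ 1.133 m/s

rope² = x² + 8²
x = √(17² - 8²) = 15
dx/dt = (rope/x) · d(rope)/dt = (17/15) · (-1) = -17/15 m/s
The boat approaches at 17/15 ≈ 1.133 m/s.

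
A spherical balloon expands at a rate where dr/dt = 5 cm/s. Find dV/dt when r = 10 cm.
2000π cm³/s

V = (4/3)πr³
dV/dt = dV/dr · dr/dt = 4πr² · 5
At r = 10: dV/dt = 2000π cm³/s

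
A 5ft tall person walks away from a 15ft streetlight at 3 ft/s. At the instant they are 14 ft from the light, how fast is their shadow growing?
3/2 ft/s

By similar triangles: 15/(x+s) = 5/s
Solving: s = 5x/10
ds/dt = 5/10 · dx/dt = 1/2 · 3 = 3/2 ft/s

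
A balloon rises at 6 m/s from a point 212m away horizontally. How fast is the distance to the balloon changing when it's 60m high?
45√3034/1517 ≈ 1.634 m/s

z² = 212² + y²
z = √(212² + 60²) = 4√3034
dz/dt = y/z · dy/dt = 60/(4√3034) · 6 = 45√3034/1517 ≈ 1.634 m/s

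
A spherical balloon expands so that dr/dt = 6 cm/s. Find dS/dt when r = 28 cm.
1344π cm²/s

S = 4πr²
dS/dt = dS/dr · dr/dt = 8πr · 6
At r = 28: dS/dt = 1344π cm²/s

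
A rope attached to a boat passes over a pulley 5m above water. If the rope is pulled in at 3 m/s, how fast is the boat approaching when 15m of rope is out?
9√2/4 ≈ 3.182 m/s

rope² = x² + 5²
x = √(15² - 5²) = 10√2
dx/dt = (rope/x) · d(rope)/dt = (15/(10√2)) · (-3) = -9√2/4 m/s
The boat approaches at 9√2/4 ≈ 3.182 m/s.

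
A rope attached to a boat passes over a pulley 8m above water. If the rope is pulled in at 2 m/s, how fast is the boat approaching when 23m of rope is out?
46√465/465 ≈ 2.133 m/s

rope² = x² + 8²
x = √(23² - 8²) = √465
dx/dt = (rope/x) · d(rope)/dt = (23/√465) · (-2) = -46√465/465 m/s
The boat approaches at 46√465/465 ≈ 2.133 m/s.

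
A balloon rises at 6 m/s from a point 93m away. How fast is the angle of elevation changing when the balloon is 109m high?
0.02718 rad/s

tan(θ) = y/93
sec²(θ) · dθ/dt = (1/93) · dy/dt
dθ/dt = cos²(θ)/93 · 6 = 93/(93² + 109²) · 6
dθ/dt = 0.02718 rad/s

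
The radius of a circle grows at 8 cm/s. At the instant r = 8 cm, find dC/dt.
16π cm/s

C = 2πr
dC/dt = 2π · dr/dt = 2π · 8 = 16π cm/s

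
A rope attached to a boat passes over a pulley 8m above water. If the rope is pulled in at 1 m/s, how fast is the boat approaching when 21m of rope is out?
21√377/377 ≈ 1.082 m/s

rope² = x² + 8²
x = √(21² - 8²) = √377
dx/dt = (rope/x) · d(rope)/dt = (21/√377) · (-1) = -21√377/377 m/s
The boat approaches at 21√377/377 ≈ 1.082 m/s.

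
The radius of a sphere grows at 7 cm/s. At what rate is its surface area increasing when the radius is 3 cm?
168π cm²/s

S = 4πr²
dS/dt = dS/dr · dr/dt = 8πr · 7
At r = 3: dS/dt = 168π cm²/s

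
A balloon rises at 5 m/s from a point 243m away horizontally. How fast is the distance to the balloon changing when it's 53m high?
265√61858/61858 ≈ 1.065 m/s

z² = 243² + y²
z = √(243² + 53²) = √61858
dz/dt = y/z · dy/dt = 53/√61858 · 5 = 265√61858/61858 ≈ 1.065 m/s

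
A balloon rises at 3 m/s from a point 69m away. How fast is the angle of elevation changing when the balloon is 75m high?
0.019931 rad/s

tan(θ) = y/69
sec²(θ) · dθ/dt = (1/69) · dy/dt
dθ/dt = cos²(θ)/69 · 3 = 69/(69² + 75²) · 3
dθ/dt = 0.019931 rad/s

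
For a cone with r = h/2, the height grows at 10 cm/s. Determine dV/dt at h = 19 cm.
1805π/2 cm³/s

V = (1/3)π(h/2)²h = πh³/12
dV/dt = πh²/4 · 10
At h = 19: dV/dt = 1805π/2 cm³/s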